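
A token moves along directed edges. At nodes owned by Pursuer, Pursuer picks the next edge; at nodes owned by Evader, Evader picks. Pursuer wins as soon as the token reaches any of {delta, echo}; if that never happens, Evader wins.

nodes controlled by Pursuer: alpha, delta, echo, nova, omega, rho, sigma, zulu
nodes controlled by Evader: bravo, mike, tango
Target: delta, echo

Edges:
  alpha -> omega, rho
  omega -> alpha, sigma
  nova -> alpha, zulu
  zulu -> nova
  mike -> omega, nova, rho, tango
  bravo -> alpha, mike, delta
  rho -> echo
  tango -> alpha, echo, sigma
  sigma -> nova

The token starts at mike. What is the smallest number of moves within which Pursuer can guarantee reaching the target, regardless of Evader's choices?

A0 = {delta, echo}
A1: add {rho} — rho (Pursuer) has rho→echo.
A2: add {alpha} — alpha (Pursuer) has alpha→rho.
A3: add {nova, omega} — omega (Pursuer) has omega→alpha; nova (Pursuer) has nova→alpha.
A4: add {sigma, zulu} — zulu (Pursuer) has zulu→nova; sigma (Pursuer) has sigma→nova.
A5: add {tango} — tango (Evader): all of {alpha, echo, sigma} already in.
A6: add {mike} — mike (Evader): all of {omega, nova, rho, tango} already in.
mike enters the attractor at level 6, so Pursuer can force the target in 6 moves from there.

6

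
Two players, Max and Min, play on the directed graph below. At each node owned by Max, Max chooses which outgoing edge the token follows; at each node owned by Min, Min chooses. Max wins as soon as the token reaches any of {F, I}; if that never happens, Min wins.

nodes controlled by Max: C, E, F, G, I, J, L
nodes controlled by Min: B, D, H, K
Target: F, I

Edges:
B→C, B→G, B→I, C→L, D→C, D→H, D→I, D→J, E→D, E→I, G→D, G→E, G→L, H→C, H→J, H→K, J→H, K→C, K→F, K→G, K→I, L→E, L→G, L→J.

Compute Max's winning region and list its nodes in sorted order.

A0 = {F, I}
A1: add {E} — E (Max) has E→I.
A2: add {G, L} — G (Max) has G→E; L (Max) has L→E.
A3: add {C} — C (Max) has C→L.
A4: add {B, K} — B (Min): all of {C, G, I} already in; K (Min): all of {C, F, G, I} already in.
A5 = A4; e.g. D (Min) can still go to H. Fixed point.
Max's winning region = {B, C, E, F, G, I, K, L}.

B, C, E, F, G, I, K, L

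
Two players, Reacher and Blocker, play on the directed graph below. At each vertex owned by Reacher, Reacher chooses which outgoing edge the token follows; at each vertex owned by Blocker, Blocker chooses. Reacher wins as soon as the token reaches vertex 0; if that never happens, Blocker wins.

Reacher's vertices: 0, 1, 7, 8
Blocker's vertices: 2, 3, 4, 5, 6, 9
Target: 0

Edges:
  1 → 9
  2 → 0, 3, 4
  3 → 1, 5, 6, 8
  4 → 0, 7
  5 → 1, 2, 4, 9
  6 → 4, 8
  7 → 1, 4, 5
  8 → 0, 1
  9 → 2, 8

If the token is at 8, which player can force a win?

Reacher

A0 = {0}
A1: add {8} — 8 (Reacher) has 8→0.
A2 = A1; e.g. 1 (Reacher) has no edge into A1. Fixed point.
8 ∈ A1, so Reacher can force the target.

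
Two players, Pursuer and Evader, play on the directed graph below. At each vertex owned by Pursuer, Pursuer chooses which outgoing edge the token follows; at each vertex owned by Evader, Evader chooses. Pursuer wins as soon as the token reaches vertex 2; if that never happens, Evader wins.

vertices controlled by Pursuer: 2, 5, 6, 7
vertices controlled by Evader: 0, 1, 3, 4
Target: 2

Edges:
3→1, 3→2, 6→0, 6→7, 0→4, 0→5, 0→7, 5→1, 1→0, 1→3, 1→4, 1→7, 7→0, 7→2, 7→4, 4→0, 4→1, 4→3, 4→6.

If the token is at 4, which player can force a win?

Evader

A0 = {2}
A1: add {7} — 7 (Pursuer) has 7→2.
A2: add {6} — 6 (Pursuer) has 6→7.
A3 = A2; e.g. 0 (Evader) can still go to 4. Fixed point.
4 never enters the attractor, so Evader can avoid the target forever.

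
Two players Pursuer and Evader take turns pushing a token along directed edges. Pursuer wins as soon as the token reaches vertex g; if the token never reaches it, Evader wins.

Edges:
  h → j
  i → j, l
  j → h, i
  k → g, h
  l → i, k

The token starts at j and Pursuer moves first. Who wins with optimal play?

Track states (vertex, player-to-move).
A0 = {(g,Pursuer), (g,Evader)}
A1: add {(k,Pursuer)}.
A2 = A1; e.g. (h,Pursuer) stays out. (j,Pursuer) never enters ⇒ Evader avoids the target.

Evader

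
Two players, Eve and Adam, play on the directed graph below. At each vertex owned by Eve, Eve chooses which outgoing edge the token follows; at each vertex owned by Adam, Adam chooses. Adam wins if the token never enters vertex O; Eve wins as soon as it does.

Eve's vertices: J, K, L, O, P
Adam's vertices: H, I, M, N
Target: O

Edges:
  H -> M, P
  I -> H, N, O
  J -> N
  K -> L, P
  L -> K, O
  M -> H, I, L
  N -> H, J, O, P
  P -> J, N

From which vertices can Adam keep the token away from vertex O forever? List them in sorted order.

A0 = {O}
A1: add {L} — L (Eve) has L→O.
A2: add {K} — K (Eve) has K→L.
A3 = A2; e.g. H (Adam) can still go to M. Fixed point.
Eve's attractor = {K, L, O}; Adam avoids the target exactly from the complement.

H, I, J, M, N, P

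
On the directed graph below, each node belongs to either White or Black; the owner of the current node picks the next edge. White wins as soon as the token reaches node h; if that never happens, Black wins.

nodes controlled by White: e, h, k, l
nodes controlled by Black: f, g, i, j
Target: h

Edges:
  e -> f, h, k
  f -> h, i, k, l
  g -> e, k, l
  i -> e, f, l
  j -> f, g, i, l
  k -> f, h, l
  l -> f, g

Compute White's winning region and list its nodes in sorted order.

e, h, k

A0 = {h}
A1: add {e, k} — e (White) has e→h; k (White) has k→h.
A2 = A1; e.g. f (Black) can still go to i. Fixed point.
White's winning region = {e, h, k}.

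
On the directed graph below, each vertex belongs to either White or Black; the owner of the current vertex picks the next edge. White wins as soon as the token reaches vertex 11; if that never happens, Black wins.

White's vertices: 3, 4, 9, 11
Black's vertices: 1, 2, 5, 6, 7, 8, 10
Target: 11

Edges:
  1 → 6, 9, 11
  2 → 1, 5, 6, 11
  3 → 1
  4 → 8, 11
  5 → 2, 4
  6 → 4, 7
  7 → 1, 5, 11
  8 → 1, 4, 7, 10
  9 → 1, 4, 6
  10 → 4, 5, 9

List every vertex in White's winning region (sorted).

4, 9, 11

A0 = {11}
A1: add {4} — 4 (White) has 4→11.
A2: add {9} — 9 (White) has 9→4.
A3 = A2; e.g. 1 (Black) can still go to 6. Fixed point.
White's winning region = {4, 9, 11}.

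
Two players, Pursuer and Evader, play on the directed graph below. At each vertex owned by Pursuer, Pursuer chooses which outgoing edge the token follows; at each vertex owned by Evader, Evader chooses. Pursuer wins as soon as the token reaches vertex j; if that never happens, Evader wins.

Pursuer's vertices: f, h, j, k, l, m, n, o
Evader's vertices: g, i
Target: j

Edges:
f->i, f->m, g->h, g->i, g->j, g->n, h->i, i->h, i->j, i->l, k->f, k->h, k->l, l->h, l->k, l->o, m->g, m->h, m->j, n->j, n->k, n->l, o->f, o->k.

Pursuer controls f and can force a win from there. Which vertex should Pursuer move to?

m

A0 = {j}
A1: add {m, n} — m (Pursuer) has m→j; n (Pursuer) has n→j.
A2: add {f} — f (Pursuer) has f→m.
A3: add {k, o} — k (Pursuer) has k→f; o (Pursuer) has o→f.
A4: add {l} — l (Pursuer) has l→k.
A5 = A4; e.g. g (Evader) can still go to h. Fixed point.
From f, successor m is in the attractor (rank 1); the other successor i is not.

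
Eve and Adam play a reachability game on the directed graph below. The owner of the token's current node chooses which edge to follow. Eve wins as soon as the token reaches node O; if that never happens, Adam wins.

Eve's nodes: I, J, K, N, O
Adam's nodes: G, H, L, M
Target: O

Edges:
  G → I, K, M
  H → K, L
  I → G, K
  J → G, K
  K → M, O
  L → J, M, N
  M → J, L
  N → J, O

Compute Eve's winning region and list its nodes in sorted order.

I, J, K, N, O

A0 = {O}
A1: add {K, N} — K (Eve) has K→O; N (Eve) has N→O.
A2: add {I, J} — I (Eve) has I→K; J (Eve) has J→K.
A3 = A2; e.g. G (Adam) can still go to M. Fixed point.
Eve's winning region = {I, J, K, N, O}.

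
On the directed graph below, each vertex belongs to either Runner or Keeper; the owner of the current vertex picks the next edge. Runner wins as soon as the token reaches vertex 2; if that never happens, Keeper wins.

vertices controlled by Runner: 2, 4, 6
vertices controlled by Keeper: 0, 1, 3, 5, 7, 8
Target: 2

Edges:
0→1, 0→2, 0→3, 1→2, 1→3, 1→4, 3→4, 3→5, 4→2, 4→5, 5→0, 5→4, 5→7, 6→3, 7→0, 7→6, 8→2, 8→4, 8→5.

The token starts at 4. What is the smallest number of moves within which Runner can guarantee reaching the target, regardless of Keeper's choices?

1

A0 = {2}
A1: add {4} — 4 (Runner) has 4→2.
A2 = A1; e.g. 0 (Keeper) can still go to 1. Fixed point.
4 enters the attractor at level 1, so Runner can force the target in 1 move from there.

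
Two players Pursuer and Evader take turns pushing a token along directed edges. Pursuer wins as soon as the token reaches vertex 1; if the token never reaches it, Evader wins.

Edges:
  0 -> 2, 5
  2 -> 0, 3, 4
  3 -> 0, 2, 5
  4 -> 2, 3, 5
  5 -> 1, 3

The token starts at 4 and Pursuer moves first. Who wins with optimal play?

Track states (vertex, player-to-move).
A0 = {(1,Pursuer), (1,Evader)}
A1: add {(5,Pursuer)}.
A2 = A1; e.g. (0,Pursuer) stays out. (4,Pursuer) never enters ⇒ Evader avoids the target.

Evader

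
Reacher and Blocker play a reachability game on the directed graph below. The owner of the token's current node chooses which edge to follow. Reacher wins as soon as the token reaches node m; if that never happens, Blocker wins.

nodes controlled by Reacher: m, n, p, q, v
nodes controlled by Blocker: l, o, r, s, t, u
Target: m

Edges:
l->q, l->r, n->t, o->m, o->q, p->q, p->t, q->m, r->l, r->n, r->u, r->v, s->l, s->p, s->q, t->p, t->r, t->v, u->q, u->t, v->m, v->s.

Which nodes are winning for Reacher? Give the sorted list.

m, o, p, q, v

A0 = {m}
A1: add {q, v} — q (Reacher) has q→m; v (Reacher) has v→m.
A2: add {o, p} — o (Blocker): all of {m, q} already in; p (Reacher) has p→q.
A3 = A2; e.g. l (Blocker) can still go to r. Fixed point.
Reacher's winning region = {m, o, p, q, v}.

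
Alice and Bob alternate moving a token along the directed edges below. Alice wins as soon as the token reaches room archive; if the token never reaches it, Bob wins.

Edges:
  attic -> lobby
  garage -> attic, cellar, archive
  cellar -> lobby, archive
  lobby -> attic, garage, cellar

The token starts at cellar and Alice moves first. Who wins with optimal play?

Track states (vertex, player-to-move).
A0 = {(archive,Alice), (archive,Bob)}
A1: add {(garage,Alice), (cellar,Alice)}.
(cellar,Alice) ∈ A1 ⇒ Alice forces the target.

Alice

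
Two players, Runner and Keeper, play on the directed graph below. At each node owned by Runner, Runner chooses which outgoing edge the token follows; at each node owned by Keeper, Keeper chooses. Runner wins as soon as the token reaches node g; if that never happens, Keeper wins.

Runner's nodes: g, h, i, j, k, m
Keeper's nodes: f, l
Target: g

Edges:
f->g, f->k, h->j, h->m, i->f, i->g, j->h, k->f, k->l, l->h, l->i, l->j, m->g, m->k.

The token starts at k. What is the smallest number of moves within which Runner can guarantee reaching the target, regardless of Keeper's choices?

5

A0 = {g}
A1: add {i, m} — i (Runner) has i→g; m (Runner) has m→g.
A2: add {h} — h (Runner) has h→m.
A3: add {j} — j (Runner) has j→h.
A4: add {l} — l (Keeper): all of {h, i, j} already in.
A5: add {k} — k (Runner) has k→l.
k enters the attractor at level 5, so Runner can force the target in 5 moves from there.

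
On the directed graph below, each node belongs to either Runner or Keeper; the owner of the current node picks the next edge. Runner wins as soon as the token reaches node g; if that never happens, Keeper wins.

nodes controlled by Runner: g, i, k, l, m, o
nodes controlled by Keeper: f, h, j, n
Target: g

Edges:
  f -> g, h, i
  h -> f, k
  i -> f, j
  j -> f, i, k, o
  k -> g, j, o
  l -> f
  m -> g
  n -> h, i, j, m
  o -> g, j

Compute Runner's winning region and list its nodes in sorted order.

A0 = {g}
A1: add {k, m, o} — k (Runner) has k→g; m (Runner) has m→g; o (Runner) has o→g.
A2 = A1; e.g. f (Keeper) can still go to h. Fixed point.
Runner's winning region = {g, k, m, o}.

g, k, m, o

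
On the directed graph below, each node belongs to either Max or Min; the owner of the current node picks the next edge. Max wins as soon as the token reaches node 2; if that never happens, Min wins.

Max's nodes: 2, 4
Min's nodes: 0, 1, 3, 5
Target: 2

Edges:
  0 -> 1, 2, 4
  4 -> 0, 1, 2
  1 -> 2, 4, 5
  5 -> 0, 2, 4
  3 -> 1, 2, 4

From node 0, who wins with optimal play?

A0 = {2}
A1: add {4} — 4 (Max) has 4→2.
A2 = A1; e.g. 0 (Min) can still go to 1. Fixed point.
0 never enters the attractor, so Min can avoid the target forever.

Min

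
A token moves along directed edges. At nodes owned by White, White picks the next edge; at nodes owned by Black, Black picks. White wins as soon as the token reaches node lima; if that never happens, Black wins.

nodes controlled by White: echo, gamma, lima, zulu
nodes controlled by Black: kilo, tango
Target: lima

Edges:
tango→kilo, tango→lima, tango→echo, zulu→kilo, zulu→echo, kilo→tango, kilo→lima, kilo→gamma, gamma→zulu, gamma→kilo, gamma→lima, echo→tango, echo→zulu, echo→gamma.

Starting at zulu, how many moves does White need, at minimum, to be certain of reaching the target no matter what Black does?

3

A0 = {lima}
A1: add {gamma} — gamma (White) has gamma→lima.
A2: add {echo} — echo (White) has echo→gamma.
A3: add {zulu} — zulu (White) has zulu→echo.
A4 = A3; e.g. tango (Black) can still go to kilo. Fixed point.
zulu enters the attractor at level 3, so White can force the target in 3 moves from there.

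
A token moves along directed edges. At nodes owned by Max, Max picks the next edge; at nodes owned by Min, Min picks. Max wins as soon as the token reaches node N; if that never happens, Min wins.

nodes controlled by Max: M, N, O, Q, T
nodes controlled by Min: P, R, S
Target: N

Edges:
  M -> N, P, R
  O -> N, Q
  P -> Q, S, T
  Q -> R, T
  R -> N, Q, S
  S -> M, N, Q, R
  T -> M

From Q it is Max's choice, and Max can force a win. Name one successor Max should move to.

A0 = {N}
A1: add {M, O} — M (Max) has M→N; O (Max) has O→N.
A2: add {T} — T (Max) has T→M.
A3: add {Q} — Q (Max) has Q→T.
A4 = A3; e.g. P (Min) can still go to S. Fixed point.
From Q, successor T is in the attractor (rank 2); the other successor R is not.

T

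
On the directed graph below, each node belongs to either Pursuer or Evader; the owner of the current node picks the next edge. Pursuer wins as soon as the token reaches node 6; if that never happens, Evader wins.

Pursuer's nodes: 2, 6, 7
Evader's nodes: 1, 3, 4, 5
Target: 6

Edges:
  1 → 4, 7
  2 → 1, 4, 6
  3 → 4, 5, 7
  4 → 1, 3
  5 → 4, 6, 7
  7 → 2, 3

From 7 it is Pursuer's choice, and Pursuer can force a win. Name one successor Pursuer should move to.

A0 = {6}
A1: add {2} — 2 (Pursuer) has 2→6.
A2: add {7} — 7 (Pursuer) has 7→2.
A3 = A2; e.g. 1 (Evader) can still go to 4. Fixed point.
From 7, successor 2 is in the attractor (rank 1); the other successor 3 is not.

2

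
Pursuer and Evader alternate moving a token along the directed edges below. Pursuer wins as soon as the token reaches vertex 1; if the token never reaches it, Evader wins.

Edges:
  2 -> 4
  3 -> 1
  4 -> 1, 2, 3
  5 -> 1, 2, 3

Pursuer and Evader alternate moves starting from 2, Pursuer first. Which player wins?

Track states (vertex, player-to-move).
A0 = {(1,Pursuer), (1,Evader)}
A1: add {(3,Pursuer), (3,Evader), (4,Pursuer), (5,Pursuer)}.
A2: add {(2,Evader)}.
A3 = A2; e.g. (2,Pursuer) stays out. (2,Pursuer) never enters ⇒ Evader avoids the target.

Evader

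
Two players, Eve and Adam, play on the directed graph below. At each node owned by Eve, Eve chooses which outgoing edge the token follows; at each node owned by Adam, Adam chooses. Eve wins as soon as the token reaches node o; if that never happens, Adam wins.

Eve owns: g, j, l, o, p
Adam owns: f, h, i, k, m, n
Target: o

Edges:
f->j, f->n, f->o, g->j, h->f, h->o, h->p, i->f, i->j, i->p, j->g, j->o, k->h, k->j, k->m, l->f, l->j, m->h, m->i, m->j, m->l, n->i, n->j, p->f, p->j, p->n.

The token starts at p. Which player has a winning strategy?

Eve

A0 = {o}
A1: add {j} — j (Eve) has j→o.
A2: add {g, l, p} — g (Eve) has g→j; l (Eve) has l→j; p (Eve) has p→j.
A3 = A2; e.g. f (Adam) can still go to n. Fixed point.
p ∈ A2, so Eve can force the target.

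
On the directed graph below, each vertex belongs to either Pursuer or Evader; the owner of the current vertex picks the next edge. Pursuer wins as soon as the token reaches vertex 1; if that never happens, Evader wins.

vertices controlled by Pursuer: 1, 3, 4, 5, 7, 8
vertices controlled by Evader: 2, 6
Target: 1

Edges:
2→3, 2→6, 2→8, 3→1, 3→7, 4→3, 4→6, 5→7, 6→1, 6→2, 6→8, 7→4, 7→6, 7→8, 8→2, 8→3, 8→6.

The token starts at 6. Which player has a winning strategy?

Evader

A0 = {1}
A1: add {3} — 3 (Pursuer) has 3→1.
A2: add {4, 8} — 4 (Pursuer) has 4→3; 8 (Pursuer) has 8→3.
A3: add {7} — 7 (Pursuer) has 7→4.
A4: add {5} — 5 (Pursuer) has 5→7.
A5 = A4; e.g. 2 (Evader) can still go to 6. Fixed point.
6 never enters the attractor, so Evader can avoid the target forever.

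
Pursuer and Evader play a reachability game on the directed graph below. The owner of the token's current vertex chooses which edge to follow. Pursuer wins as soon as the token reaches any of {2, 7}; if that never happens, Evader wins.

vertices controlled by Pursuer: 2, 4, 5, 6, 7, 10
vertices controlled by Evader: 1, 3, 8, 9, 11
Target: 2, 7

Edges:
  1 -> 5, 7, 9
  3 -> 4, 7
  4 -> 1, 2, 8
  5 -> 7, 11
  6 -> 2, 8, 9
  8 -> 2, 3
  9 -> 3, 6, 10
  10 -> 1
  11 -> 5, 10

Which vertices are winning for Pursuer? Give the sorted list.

2, 3, 4, 5, 6, 7, 8

A0 = {2, 7}
A1: add {4, 5, 6} — 4 (Pursuer) has 4→2; 5 (Pursuer) has 5→7; 6 (Pursuer) has 6→2.
A2: add {3} — 3 (Evader): all of {4, 7} already in.
A3: add {8} — 8 (Evader): all of {2, 3} already in.
A4 = A3; e.g. 1 (Evader) can still go to 9. Fixed point.
Pursuer's winning region = {2, 3, 4, 5, 6, 7, 8}.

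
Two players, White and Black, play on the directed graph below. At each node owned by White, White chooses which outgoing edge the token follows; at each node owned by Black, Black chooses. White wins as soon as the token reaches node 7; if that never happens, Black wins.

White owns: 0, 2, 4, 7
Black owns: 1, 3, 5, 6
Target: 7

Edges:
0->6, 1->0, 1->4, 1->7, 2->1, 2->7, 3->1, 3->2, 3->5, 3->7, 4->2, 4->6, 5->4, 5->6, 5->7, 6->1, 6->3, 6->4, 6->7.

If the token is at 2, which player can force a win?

White

A0 = {7}
A1: add {2} — 2 (White) has 2→7.
2 ∈ A1, so White can force the target.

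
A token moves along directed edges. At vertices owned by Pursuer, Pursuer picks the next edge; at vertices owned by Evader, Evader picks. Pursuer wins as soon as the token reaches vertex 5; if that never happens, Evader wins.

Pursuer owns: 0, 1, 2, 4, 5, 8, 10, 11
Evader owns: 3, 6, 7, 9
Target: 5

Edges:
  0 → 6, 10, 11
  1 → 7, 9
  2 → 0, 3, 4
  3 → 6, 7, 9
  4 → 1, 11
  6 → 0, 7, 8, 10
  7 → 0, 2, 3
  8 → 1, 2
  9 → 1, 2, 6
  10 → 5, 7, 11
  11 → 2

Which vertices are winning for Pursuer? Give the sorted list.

0, 2, 4, 5, 8, 10, 11

A0 = {5}
A1: add {10} — 10 (Pursuer) has 10→5.
A2: add {0} — 0 (Pursuer) has 0→10.
A3: add {2} — 2 (Pursuer) has 2→0.
A4: add {8, 11} — 8 (Pursuer) has 8→2; 11 (Pursuer) has 11→2.
A5: add {4} — 4 (Pursuer) has 4→11.
A6 = A5; e.g. 1 (Pursuer) has no edge into A5. Fixed point.
Pursuer's winning region = {0, 2, 4, 5, 8, 10, 11}.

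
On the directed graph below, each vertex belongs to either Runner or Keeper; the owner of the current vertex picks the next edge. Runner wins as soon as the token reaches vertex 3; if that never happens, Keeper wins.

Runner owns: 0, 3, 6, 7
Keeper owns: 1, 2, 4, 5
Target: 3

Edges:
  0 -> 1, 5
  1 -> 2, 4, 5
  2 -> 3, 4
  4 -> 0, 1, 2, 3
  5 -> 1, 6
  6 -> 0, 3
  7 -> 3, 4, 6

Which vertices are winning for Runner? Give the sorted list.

3, 6, 7

A0 = {3}
A1: add {6, 7} — 6 (Runner) has 6→3; 7 (Runner) has 7→3.
A2 = A1; e.g. 0 (Runner) has no edge into A1. Fixed point.
Runner's winning region = {3, 6, 7}.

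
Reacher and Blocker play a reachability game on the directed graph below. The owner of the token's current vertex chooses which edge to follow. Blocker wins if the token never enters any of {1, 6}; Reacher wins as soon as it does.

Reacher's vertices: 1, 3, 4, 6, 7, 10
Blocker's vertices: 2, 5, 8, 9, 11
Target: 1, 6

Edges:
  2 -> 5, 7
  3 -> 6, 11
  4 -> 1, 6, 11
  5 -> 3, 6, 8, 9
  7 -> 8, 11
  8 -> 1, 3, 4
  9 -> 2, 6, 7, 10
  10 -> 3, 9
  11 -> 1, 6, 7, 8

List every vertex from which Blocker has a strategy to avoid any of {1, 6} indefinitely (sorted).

A0 = {1, 6}
A1: add {3, 4} — 3 (Reacher) has 3→6; 4 (Reacher) has 4→1.
A2: add {8, 10} — 8 (Blocker): all of {1, 3, 4} already in; 10 (Reacher) has 10→3.
A3: add {7} — 7 (Reacher) has 7→8.
A4: add {11} — 11 (Blocker): all of {1, 6, 7, 8} already in.
A5 = A4; e.g. 2 (Blocker) can still go to 5. Fixed point.
Reacher's attractor = {1, 3, 4, 6, 7, 8, 10, 11}; Blocker avoids the target exactly from the complement.

2, 5, 9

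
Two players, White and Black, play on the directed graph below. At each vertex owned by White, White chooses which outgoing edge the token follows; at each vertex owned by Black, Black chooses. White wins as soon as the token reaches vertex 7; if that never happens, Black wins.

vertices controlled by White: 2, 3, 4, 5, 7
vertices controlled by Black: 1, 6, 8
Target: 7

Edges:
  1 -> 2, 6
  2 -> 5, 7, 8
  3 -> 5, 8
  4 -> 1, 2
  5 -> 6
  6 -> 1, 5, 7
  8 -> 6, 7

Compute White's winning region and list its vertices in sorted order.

A0 = {7}
A1: add {2} — 2 (White) has 2→7.
A2: add {4} — 4 (White) has 4→2.
A3 = A2; e.g. 1 (Black) can still go to 6. Fixed point.
White's winning region = {2, 4, 7}.

2, 4, 7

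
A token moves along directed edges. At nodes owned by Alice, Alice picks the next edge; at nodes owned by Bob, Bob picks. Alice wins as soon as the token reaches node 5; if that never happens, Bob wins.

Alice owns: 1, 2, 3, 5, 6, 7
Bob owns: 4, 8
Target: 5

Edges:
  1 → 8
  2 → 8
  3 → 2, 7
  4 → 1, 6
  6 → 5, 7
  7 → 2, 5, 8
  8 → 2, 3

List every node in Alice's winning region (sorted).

3, 5, 6, 7

A0 = {5}
A1: add {6, 7} — 6 (Alice) has 6→5; 7 (Alice) has 7→5.
A2: add {3} — 3 (Alice) has 3→7.
A3 = A2; e.g. 1 (Alice) has no edge into A2. Fixed point.
Alice's winning region = {3, 5, 6, 7}.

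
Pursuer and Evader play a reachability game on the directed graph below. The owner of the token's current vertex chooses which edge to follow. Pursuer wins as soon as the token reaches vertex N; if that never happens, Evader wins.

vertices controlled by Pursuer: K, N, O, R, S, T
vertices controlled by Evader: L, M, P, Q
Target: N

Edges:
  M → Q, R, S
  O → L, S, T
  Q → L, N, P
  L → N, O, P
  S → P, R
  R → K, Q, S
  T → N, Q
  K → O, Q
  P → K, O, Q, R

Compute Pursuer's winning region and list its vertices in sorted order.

K, N, O, R, S, T

A0 = {N}
A1: add {T} — T (Pursuer) has T→N.
A2: add {O} — O (Pursuer) has O→T.
A3: add {K} — K (Pursuer) has K→O.
A4: add {R} — R (Pursuer) has R→K.
A5: add {S} — S (Pursuer) has S→R.
A6 = A5; e.g. L (Evader) can still go to P. Fixed point.
Pursuer's winning region = {K, N, O, R, S, T}.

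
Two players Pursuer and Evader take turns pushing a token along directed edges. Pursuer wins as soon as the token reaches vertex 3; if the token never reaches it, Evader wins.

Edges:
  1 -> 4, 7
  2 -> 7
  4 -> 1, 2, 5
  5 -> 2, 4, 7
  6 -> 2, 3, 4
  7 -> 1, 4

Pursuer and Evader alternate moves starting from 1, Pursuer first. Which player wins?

Track states (vertex, player-to-move).
A0 = {(3,Pursuer), (3,Evader)}
A1: add {(6,Pursuer)}.
A2 = A1; e.g. (1,Pursuer) stays out. (1,Pursuer) never enters ⇒ Evader avoids the target.

Evader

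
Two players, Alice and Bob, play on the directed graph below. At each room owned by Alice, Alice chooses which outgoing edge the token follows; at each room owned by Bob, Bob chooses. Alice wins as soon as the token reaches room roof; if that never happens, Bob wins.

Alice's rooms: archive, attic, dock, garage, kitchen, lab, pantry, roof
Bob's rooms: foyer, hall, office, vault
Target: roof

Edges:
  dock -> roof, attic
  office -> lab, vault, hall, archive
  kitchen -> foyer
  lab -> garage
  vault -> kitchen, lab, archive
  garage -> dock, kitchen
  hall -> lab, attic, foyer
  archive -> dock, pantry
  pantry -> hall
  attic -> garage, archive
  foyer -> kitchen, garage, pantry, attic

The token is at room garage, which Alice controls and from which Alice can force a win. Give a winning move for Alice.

A0 = {roof}
A1: add {dock} — dock (Alice) has dock→roof.
A2: add {archive, garage} — garage (Alice) has garage→dock; archive (Alice) has archive→dock.
A3: add {attic, lab} — lab (Alice) has lab→garage; attic (Alice) has attic→garage.
A4 = A3; e.g. office (Bob) can still go to vault. Fixed point.
From garage, successor dock is in the attractor (rank 1); the other successor kitchen is not.

dock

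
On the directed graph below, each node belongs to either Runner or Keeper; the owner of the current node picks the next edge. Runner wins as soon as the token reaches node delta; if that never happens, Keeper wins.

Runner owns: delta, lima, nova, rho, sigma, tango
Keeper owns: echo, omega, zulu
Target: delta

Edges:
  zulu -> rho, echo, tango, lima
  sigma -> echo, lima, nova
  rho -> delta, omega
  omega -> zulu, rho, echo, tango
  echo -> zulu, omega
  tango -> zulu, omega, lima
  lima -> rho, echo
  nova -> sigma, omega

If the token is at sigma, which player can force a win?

A0 = {delta}
A1: add {rho} — rho (Runner) has rho→delta.
A2: add {lima} — lima (Runner) has lima→rho.
A3: add {sigma, tango} — sigma (Runner) has sigma→lima; tango (Runner) has tango→lima.
sigma ∈ A3, so Runner can force the target.

Runner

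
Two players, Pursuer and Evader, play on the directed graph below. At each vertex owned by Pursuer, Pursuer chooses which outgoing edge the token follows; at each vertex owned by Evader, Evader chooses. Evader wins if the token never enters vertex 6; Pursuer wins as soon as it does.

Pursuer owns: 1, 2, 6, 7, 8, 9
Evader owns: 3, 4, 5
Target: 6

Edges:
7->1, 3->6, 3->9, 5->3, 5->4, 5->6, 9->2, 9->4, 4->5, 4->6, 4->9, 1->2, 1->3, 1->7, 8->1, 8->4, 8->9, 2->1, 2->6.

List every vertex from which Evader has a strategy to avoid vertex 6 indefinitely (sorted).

4, 5

A0 = {6}
A1: add {2} — 2 (Pursuer) has 2→6.
A2: add {1, 9} — 1 (Pursuer) has 1→2; 9 (Pursuer) has 9→2.
A3: add {3, 7, 8} — 3 (Evader): all of {6, 9} already in; 7 (Pursuer) has 7→1; 8 (Pursuer) has 8→1.
A4 = A3; e.g. 4 (Evader) can still go to 5. Fixed point.
Pursuer's attractor = {1, 2, 3, 6, 7, 8, 9}; Evader avoids the target exactly from the complement.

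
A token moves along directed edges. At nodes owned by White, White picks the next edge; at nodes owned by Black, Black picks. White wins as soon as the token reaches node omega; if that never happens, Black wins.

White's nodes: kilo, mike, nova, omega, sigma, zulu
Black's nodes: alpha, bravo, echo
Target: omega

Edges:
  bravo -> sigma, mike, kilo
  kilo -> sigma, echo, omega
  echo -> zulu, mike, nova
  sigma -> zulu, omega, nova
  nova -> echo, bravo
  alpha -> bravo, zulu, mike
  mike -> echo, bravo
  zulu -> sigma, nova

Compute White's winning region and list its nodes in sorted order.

kilo, omega, sigma, zulu

A0 = {omega}
A1: add {kilo, sigma} — sigma (White) has sigma→omega; kilo (White) has kilo→omega.
A2: add {zulu} — zulu (White) has zulu→sigma.
A3 = A2; e.g. echo (Black) can still go to mike. Fixed point.
White's winning region = {kilo, omega, sigma, zulu}.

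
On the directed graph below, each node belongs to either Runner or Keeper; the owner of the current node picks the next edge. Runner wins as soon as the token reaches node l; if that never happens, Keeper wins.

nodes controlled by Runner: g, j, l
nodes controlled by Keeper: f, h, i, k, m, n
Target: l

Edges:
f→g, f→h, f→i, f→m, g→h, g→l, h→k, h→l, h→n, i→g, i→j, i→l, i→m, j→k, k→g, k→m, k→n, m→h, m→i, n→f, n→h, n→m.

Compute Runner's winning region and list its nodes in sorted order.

A0 = {l}
A1: add {g} — g (Runner) has g→l.
A2 = A1; e.g. f (Keeper) can still go to h. Fixed point.
Runner's winning region = {g, l}.

g, l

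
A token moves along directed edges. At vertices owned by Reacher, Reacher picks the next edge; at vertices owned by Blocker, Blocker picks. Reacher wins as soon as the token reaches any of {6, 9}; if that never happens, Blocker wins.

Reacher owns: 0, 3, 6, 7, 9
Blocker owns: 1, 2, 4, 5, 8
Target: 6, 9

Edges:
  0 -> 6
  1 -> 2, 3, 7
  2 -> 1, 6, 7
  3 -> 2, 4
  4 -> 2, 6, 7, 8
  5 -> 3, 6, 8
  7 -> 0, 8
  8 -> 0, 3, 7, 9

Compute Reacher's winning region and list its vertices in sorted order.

A0 = {6, 9}
A1: add {0} — 0 (Reacher) has 0→6.
A2: add {7} — 7 (Reacher) has 7→0.
A3 = A2; e.g. 1 (Blocker) can still go to 2. Fixed point.
Reacher's winning region = {0, 6, 7, 9}.

0, 6, 7, 9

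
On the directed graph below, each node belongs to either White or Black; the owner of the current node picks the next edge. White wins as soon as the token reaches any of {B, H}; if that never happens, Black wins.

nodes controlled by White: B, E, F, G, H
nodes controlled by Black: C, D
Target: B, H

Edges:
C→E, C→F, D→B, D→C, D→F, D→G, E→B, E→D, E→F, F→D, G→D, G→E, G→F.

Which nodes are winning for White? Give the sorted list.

B, E, G, H

A0 = {B, H}
A1: add {E} — E (White) has E→B.
A2: add {G} — G (White) has G→E.
A3 = A2; e.g. C (Black) can still go to F. Fixed point.
White's winning region = {B, E, G, H}.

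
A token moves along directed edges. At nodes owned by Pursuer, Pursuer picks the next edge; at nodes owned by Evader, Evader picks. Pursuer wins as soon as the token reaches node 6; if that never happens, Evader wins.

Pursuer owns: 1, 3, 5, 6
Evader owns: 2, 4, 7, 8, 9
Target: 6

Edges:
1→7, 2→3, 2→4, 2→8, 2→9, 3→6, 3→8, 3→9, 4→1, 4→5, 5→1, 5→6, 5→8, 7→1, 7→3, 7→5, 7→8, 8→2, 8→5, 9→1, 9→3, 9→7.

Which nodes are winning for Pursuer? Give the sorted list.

3, 5, 6

A0 = {6}
A1: add {3, 5} — 3 (Pursuer) has 3→6; 5 (Pursuer) has 5→6.
A2 = A1; e.g. 1 (Pursuer) has no edge into A1. Fixed point.
Pursuer's winning region = {3, 5, 6}.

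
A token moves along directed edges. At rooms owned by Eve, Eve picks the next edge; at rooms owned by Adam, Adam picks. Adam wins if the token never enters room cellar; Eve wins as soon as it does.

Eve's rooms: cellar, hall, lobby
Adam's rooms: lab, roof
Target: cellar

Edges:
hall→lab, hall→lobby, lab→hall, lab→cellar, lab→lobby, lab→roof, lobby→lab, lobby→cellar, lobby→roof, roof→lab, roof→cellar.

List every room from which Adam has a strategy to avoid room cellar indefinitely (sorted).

A0 = {cellar}
A1: add {lobby} — lobby (Eve) has lobby→cellar.
A2: add {hall} — hall (Eve) has hall→lobby.
A3 = A2; e.g. lab (Adam) can still go to roof. Fixed point.
Eve's attractor = {cellar, hall, lobby}; Adam avoids the target exactly from the complement.

lab, roof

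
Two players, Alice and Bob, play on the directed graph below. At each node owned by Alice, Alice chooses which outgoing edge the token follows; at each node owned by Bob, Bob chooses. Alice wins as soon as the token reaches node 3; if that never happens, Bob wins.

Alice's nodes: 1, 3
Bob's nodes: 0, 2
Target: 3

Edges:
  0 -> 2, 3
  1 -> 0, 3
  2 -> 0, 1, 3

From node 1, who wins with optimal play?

Alice

A0 = {3}
A1: add {1} — 1 (Alice) has 1→3.
A2 = A1; e.g. 0 (Bob) can still go to 2. Fixed point.
1 ∈ A1, so Alice can force the target.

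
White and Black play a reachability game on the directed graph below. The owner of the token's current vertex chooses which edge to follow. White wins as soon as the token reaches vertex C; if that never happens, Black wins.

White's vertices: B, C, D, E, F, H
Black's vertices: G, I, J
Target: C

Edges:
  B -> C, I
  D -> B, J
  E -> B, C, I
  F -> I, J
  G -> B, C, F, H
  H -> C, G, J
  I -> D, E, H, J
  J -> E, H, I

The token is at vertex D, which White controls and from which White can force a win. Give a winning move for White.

B

A0 = {C}
A1: add {B, E, H} — B (White) has B→C; E (White) has E→C; H (White) has H→C.
A2: add {D} — D (White) has D→B.
A3 = A2; e.g. F (White) has no edge into A2. Fixed point.
From D, successor B is in the attractor (rank 1); the other successor J is not.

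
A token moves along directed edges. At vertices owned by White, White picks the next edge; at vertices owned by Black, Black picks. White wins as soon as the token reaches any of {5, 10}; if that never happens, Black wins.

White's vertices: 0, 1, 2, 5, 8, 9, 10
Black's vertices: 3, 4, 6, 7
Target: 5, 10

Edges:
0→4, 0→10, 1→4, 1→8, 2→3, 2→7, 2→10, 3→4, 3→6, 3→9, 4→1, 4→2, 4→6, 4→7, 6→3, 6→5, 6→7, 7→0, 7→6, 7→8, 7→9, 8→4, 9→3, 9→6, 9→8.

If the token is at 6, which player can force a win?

Black

A0 = {5, 10}
A1: add {0, 2} — 0 (White) has 0→10; 2 (White) has 2→10.
A2 = A1; e.g. 1 (White) has no edge into A1. Fixed point.
6 never enters the attractor, so Black can avoid the target forever.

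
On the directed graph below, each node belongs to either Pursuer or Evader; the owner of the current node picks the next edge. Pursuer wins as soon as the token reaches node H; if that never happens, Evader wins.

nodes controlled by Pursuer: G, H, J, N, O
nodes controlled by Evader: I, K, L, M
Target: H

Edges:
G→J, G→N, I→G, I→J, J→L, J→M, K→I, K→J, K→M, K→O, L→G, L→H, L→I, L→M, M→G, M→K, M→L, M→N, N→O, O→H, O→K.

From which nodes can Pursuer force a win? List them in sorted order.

G, H, N, O

A0 = {H}
A1: add {O} — O (Pursuer) has O→H.
A2: add {N} — N (Pursuer) has N→O.
A3: add {G} — G (Pursuer) has G→N.
A4 = A3; e.g. I (Evader) can still go to J. Fixed point.
Pursuer's winning region = {G, H, N, O}.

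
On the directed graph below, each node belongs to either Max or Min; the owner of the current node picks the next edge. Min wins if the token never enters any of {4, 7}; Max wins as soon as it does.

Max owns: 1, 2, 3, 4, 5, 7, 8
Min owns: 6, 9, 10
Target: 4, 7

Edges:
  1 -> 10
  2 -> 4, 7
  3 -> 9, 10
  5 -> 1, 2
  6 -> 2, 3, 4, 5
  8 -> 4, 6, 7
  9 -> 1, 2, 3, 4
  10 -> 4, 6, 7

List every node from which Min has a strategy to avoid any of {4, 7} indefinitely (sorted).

1, 3, 6, 9, 10

A0 = {4, 7}
A1: add {2, 8} — 2 (Max) has 2→4; 8 (Max) has 8→4.
A2: add {5} — 5 (Max) has 5→2.
A3 = A2; e.g. 1 (Max) has no edge into A2. Fixed point.
Max's attractor = {2, 4, 5, 7, 8}; Min avoids the target exactly from the complement.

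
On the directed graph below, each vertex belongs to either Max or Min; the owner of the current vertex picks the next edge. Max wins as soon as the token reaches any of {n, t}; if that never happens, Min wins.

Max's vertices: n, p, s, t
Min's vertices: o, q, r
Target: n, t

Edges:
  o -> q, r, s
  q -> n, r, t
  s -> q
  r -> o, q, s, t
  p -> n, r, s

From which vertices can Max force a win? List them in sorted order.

A0 = {n, t}
A1: add {p} — p (Max) has p→n.
A2 = A1; e.g. o (Min) can still go to q. Fixed point.
Max's winning region = {n, p, t}.

n, p, t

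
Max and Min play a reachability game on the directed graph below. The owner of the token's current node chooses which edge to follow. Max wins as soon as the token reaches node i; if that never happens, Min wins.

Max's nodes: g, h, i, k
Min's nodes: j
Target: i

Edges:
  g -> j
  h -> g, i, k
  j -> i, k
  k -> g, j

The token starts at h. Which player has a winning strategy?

A0 = {i}
A1: add {h} — h (Max) has h→i.
A2 = A1; e.g. g (Max) has no edge into A1. Fixed point.
h ∈ A1, so Max can force the target.

Max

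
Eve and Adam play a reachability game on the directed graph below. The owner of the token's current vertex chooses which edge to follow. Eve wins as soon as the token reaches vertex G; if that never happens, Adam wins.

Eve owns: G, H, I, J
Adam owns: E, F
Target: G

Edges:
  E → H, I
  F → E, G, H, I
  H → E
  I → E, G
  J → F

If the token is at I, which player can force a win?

Eve

A0 = {G}
A1: add {I} — I (Eve) has I→G.
A2 = A1; e.g. E (Adam) can still go to H. Fixed point.
I ∈ A1, so Eve can force the target.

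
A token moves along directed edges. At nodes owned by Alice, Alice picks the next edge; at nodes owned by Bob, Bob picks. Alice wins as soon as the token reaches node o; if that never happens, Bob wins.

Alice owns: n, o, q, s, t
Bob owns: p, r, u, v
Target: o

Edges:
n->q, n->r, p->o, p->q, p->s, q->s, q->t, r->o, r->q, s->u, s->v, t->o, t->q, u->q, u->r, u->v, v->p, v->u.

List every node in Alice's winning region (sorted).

A0 = {o}
A1: add {t} — t (Alice) has t→o.
A2: add {q} — q (Alice) has q→t.
A3: add {n, r} — n (Alice) has n→q; r (Bob): all of {o, q} already in.
A4 = A3; e.g. p (Bob) can still go to s. Fixed point.
Alice's winning region = {n, o, q, r, t}.

n, o, q, r, t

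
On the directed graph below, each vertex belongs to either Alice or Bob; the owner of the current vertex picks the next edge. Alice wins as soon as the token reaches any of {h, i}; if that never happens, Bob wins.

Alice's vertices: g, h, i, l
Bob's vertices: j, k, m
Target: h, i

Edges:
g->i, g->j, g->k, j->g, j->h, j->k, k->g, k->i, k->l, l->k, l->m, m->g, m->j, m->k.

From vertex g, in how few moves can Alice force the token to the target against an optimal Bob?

A0 = {h, i}
A1: add {g} — g (Alice) has g→i.
A2 = A1; e.g. j (Bob) can still go to k. Fixed point.
g enters the attractor at level 1, so Alice can force the target in 1 move from there.

1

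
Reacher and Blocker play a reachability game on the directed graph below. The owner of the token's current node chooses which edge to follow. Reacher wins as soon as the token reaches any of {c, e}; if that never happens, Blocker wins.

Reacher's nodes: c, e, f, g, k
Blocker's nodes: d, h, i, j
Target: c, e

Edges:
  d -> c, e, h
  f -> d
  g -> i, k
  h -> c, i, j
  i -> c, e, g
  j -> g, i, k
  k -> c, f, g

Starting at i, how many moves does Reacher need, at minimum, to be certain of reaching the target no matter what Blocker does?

A0 = {c, e}
A1: add {k} — k (Reacher) has k→c.
A2: add {g} — g (Reacher) has g→k.
A3: add {i} — i (Blocker): all of {c, e, g} already in.
i enters the attractor at level 3, so Reacher can force the target in 3 moves from there.

3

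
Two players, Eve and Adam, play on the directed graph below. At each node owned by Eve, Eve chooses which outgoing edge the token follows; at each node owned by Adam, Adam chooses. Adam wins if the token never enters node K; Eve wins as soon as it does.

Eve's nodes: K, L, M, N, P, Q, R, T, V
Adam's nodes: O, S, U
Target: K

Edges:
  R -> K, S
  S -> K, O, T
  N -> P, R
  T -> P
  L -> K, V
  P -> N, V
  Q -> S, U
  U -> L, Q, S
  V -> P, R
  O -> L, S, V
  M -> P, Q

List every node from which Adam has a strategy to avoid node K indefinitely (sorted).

O, Q, S, U

A0 = {K}
A1: add {L, R} — L (Eve) has L→K; R (Eve) has R→K.
A2: add {N, V} — N (Eve) has N→R; V (Eve) has V→R.
A3: add {P} — P (Eve) has P→N.
A4: add {M, T} — M (Eve) has M→P; T (Eve) has T→P.
A5 = A4; e.g. O (Adam) can still go to S. Fixed point.
Eve's attractor = {K, L, M, N, P, R, T, V}; Adam avoids the target exactly from the complement.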